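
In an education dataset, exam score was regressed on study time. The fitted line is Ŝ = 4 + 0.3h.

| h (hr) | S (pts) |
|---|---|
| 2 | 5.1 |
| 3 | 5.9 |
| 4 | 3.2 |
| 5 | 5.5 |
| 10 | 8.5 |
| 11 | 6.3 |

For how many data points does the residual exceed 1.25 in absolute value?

2

h=2: Ŝ = 4 + 0.3·2 = 4.6; e = 5.1 − 4.6 = 0.5
h=3: Ŝ = 4 + 0.3·3 = 4.9; e = 5.9 − 4.9 = 1
h=4: Ŝ = 4 + 0.3·4 = 5.2; e = 3.2 − 5.2 = -2
h=5: Ŝ = 4 + 0.3·5 = 5.5; e = 5.5 − 5.5 = 0
h=10: Ŝ = 4 + 0.3·10 = 7; e = 8.5 − 7 = 1.5
h=11: Ŝ = 4 + 0.3·11 = 7.3; e = 6.3 − 7.3 = -1
|e| > 1.25: h=4 (|e|=2), h=10 (|e|=1.5) → 2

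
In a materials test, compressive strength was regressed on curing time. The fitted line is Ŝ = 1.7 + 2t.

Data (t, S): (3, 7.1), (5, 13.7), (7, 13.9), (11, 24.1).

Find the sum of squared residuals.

SSE = 7.76

t=3: Ŝ = 1.7 + 2·3 = 7.7; r = 7.1 − 7.7 = -0.6
t=5: Ŝ = 1.7 + 2·5 = 11.7; r = 13.7 − 11.7 = 2
t=7: Ŝ = 1.7 + 2·7 = 15.7; r = 13.9 − 15.7 = -1.8
t=11: Ŝ = 1.7 + 2·11 = 23.7; r = 24.1 − 23.7 = 0.4
SSE = 0.36 + 4 + 3.24 + 0.16 = 7.76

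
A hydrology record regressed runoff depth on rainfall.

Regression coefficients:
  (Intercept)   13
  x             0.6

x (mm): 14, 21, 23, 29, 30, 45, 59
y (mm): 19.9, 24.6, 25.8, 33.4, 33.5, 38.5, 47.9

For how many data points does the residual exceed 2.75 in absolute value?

x=14: ŷ = 13 + 0.6·14 = 21.4; r = 19.9 − 21.4 = -1.5
x=21: ŷ = 13 + 0.6·21 = 25.6; r = 24.6 − 25.6 = -1
x=23: ŷ = 13 + 0.6·23 = 26.8; r = 25.8 − 26.8 = -1
x=29: ŷ = 13 + 0.6·29 = 30.4; r = 33.4 − 30.4 = 3
x=30: ŷ = 13 + 0.6·30 = 31; r = 33.5 − 31 = 2.5
x=45: ŷ = 13 + 0.6·45 = 40; r = 38.5 − 40 = -1.5
x=59: ŷ = 13 + 0.6·59 = 48.4; r = 47.9 − 48.4 = -0.5
|r| > 2.75: x=29 (|r|=3) → 1

1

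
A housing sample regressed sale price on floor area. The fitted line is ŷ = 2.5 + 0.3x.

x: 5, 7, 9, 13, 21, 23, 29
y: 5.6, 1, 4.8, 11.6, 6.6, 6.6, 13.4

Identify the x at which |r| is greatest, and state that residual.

x = 13, r = 5.2

x=5: ŷ = 2.5 + 0.3·5 = 4; r = 5.6 − 4 = 1.6
x=7: ŷ = 2.5 + 0.3·7 = 4.6; r = 1 − 4.6 = -3.6
x=9: ŷ = 2.5 + 0.3·9 = 5.2; r = 4.8 − 5.2 = -0.4
x=13: ŷ = 2.5 + 0.3·13 = 6.4; r = 11.6 − 6.4 = 5.2
x=21: ŷ = 2.5 + 0.3·21 = 8.8; r = 6.6 − 8.8 = -2.2
x=23: ŷ = 2.5 + 0.3·23 = 9.4; r = 6.6 − 9.4 = -2.8
x=29: ŷ = 2.5 + 0.3·29 = 11.2; r = 13.4 − 11.2 = 2.2
Largest |r| is 5.2 at x = 13, residual 5.2.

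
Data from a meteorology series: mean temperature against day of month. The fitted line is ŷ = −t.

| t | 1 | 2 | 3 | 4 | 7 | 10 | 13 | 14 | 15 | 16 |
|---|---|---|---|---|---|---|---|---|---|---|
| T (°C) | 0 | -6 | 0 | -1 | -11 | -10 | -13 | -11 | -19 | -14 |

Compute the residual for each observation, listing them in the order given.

1, -4, 3, 3, -4, 0, 0, 3, -4, 2

t=1: ŷ = −1 = -1; e = 0 − (-1) = 1
t=2: ŷ = −2 = -2; e = -6 − (-2) = -4
t=3: ŷ = −3 = -3; e = 0 − (-3) = 3
t=4: ŷ = −4 = -4; e = -1 − (-4) = 3
t=7: ŷ = −7 = -7; e = -11 − (-7) = -4
t=10: ŷ = −10 = -10; e = -10 − (-10) = 0
t=13: ŷ = −13 = -13; e = -13 − (-13) = 0
t=14: ŷ = −14 = -14; e = -11 − (-14) = 3
t=15: ŷ = −15 = -15; e = -19 − (-15) = -4
t=16: ŷ = −16 = -16; e = -14 − (-16) = 2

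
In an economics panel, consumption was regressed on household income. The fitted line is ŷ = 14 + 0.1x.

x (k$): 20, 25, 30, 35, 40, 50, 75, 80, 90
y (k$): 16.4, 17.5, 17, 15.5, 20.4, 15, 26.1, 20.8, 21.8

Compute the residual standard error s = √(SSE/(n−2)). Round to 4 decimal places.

s = 2.6981

x=20: ŷ = 14 + 0.1·20 = 16; r = 16.4 − 16 = 0.4
x=25: ŷ = 14 + 0.1·25 = 16.5; r = 17.5 − 16.5 = 1
x=30: ŷ = 14 + 0.1·30 = 17; r = 17 − 17 = 0
x=35: ŷ = 14 + 0.1·35 = 17.5; r = 15.5 − 17.5 = -2
x=40: ŷ = 14 + 0.1·40 = 18; r = 20.4 − 18 = 2.4
x=50: ŷ = 14 + 0.1·50 = 19; r = 15 − 19 = -4
x=75: ŷ = 14 + 0.1·75 = 21.5; r = 26.1 − 21.5 = 4.6
x=80: ŷ = 14 + 0.1·80 = 22; r = 20.8 − 22 = -1.2
x=90: ŷ = 14 + 0.1·90 = 23; r = 21.8 − 23 = -1.2
SSE = 0.16 + 1 + 0 + 4 + 5.76 + 16 + 21.16 + 1.44 + 1.44 = 50.96
s = √(50.96/7) = √7.28 ≈ 2.6981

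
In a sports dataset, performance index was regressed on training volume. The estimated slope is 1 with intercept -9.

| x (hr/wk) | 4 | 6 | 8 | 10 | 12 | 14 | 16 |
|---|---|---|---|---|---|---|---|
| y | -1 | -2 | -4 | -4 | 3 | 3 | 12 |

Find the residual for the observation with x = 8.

ŷ = -9 + 8 = -1
e = -4 − (-1) = -3

e = -3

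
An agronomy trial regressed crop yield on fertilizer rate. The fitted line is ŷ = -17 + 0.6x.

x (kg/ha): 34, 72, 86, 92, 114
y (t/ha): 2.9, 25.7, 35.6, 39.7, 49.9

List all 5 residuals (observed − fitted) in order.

x=34: ŷ = -17 + 0.6·34 = 3.4; r = 2.9 − 3.4 = -0.5
x=72: ŷ = -17 + 0.6·72 = 26.2; r = 25.7 − 26.2 = -0.5
x=86: ŷ = -17 + 0.6·86 = 34.6; r = 35.6 − 34.6 = 1
x=92: ŷ = -17 + 0.6·92 = 38.2; r = 39.7 − 38.2 = 1.5
x=114: ŷ = -17 + 0.6·114 = 51.4; r = 49.9 − 51.4 = -1.5

-0.5, -0.5, 1, 1.5, -1.5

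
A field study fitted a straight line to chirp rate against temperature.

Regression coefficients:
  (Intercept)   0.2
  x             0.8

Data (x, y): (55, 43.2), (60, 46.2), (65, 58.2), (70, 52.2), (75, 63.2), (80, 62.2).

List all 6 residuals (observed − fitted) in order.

-1, -2, 6, -4, 3, -2

x=55: ŷ = 0.2 + 0.8·55 = 44.2; e = 43.2 − 44.2 = -1
x=60: ŷ = 0.2 + 0.8·60 = 48.2; e = 46.2 − 48.2 = -2
x=65: ŷ = 0.2 + 0.8·65 = 52.2; e = 58.2 − 52.2 = 6
x=70: ŷ = 0.2 + 0.8·70 = 56.2; e = 52.2 − 56.2 = -4
x=75: ŷ = 0.2 + 0.8·75 = 60.2; e = 63.2 − 60.2 = 3
x=80: ŷ = 0.2 + 0.8·80 = 64.2; e = 62.2 − 64.2 = -2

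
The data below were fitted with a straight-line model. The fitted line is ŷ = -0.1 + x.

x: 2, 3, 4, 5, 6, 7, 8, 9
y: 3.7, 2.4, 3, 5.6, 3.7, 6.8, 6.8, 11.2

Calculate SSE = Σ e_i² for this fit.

SSE = 16.14

x=2: ŷ = -0.1 + 2 = 1.9; e = 3.7 − 1.9 = 1.8
x=3: ŷ = -0.1 + 3 = 2.9; e = 2.4 − 2.9 = -0.5
x=4: ŷ = -0.1 + 4 = 3.9; e = 3 − 3.9 = -0.9
x=5: ŷ = -0.1 + 5 = 4.9; e = 5.6 − 4.9 = 0.7
x=6: ŷ = -0.1 + 6 = 5.9; e = 3.7 − 5.9 = -2.2
x=7: ŷ = -0.1 + 7 = 6.9; e = 6.8 − 6.9 = -0.1
x=8: ŷ = -0.1 + 8 = 7.9; e = 6.8 − 7.9 = -1.1
x=9: ŷ = -0.1 + 9 = 8.9; e = 11.2 − 8.9 = 2.3
SSE = 3.24 + 0.25 + 0.81 + 0.49 + 4.84 + 0.01 + 1.21 + 5.29 = 16.14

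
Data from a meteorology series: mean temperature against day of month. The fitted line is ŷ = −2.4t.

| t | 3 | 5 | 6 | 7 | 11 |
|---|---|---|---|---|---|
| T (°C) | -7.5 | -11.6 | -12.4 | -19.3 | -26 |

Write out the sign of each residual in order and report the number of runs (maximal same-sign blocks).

t=3: ŷ = −2.4·3 = -7.2; r = -7.5 − (-7.2) = -0.3
t=5: ŷ = −2.4·5 = -12; r = -11.6 − (-12) = 0.4
t=6: ŷ = −2.4·6 = -14.4; r = -12.4 − (-14.4) = 2
t=7: ŷ = −2.4·7 = -16.8; r = -19.3 − (-16.8) = -2.5
t=11: ŷ = −2.4·11 = -26.4; r = -26 − (-26.4) = 0.4
Signs: − + + − +
Runs: −×1, +×2, −×1, +×1 → 4

4 runs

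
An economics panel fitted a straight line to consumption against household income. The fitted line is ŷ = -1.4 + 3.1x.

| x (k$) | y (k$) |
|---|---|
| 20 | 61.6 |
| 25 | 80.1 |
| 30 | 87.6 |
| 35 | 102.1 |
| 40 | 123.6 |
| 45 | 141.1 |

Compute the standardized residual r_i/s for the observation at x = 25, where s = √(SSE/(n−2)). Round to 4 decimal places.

x=20: ŷ = -1.4 + 3.1·20 = 60.6; r = 61.6 − 60.6 = 1
x=25: ŷ = -1.4 + 3.1·25 = 76.1; r = 80.1 − 76.1 = 4
x=30: ŷ = -1.4 + 3.1·30 = 91.6; r = 87.6 − 91.6 = -4
x=35: ŷ = -1.4 + 3.1·35 = 107.1; r = 102.1 − 107.1 = -5
x=40: ŷ = -1.4 + 3.1·40 = 122.6; r = 123.6 − 122.6 = 1
x=45: ŷ = -1.4 + 3.1·45 = 138.1; r = 141.1 − 138.1 = 3
SSE = 1 + 16 + 16 + 25 + 1 + 9 = 68
s = √(68/4) = 4.12311
r/s = 4 / 4.12311 = 0.9701

0.9701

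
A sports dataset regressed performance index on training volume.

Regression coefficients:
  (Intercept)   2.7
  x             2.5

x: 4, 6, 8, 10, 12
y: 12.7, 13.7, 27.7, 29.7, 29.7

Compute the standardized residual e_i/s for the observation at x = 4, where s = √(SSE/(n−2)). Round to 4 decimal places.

x=4: ŷ = 2.7 + 2.5·4 = 12.7; e = 12.7 − 12.7 = 0
x=6: ŷ = 2.7 + 2.5·6 = 17.7; e = 13.7 − 17.7 = -4
x=8: ŷ = 2.7 + 2.5·8 = 22.7; e = 27.7 − 22.7 = 5
x=10: ŷ = 2.7 + 2.5·10 = 27.7; e = 29.7 − 27.7 = 2
x=12: ŷ = 2.7 + 2.5·12 = 32.7; e = 29.7 − 32.7 = -3
SSE = 0 + 16 + 25 + 4 + 9 = 54
s = √(54/3) = 4.24264
e/s = 0 / 4.24264 = 0.0000

0.0000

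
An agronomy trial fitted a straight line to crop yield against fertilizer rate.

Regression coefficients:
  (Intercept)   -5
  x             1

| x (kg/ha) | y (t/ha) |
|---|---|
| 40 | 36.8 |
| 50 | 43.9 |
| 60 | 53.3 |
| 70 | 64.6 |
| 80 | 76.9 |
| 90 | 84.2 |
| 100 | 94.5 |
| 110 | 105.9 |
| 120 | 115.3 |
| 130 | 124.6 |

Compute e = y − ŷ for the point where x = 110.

ŷ = -5 + 110 = 105
e = 105.9 − 105 = 0.9

e = 0.9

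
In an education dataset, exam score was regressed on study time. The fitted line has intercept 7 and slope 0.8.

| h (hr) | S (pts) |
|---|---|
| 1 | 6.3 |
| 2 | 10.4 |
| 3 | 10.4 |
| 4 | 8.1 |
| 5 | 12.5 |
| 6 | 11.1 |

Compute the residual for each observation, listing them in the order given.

h=1: Ŝ = 7 + 0.8·1 = 7.8; e = 6.3 − 7.8 = -1.5
h=2: Ŝ = 7 + 0.8·2 = 8.6; e = 10.4 − 8.6 = 1.8
h=3: Ŝ = 7 + 0.8·3 = 9.4; e = 10.4 − 9.4 = 1
h=4: Ŝ = 7 + 0.8·4 = 10.2; e = 8.1 − 10.2 = -2.1
h=5: Ŝ = 7 + 0.8·5 = 11; e = 12.5 − 11 = 1.5
h=6: Ŝ = 7 + 0.8·6 = 11.8; e = 11.1 − 11.8 = -0.7

-1.5, 1.8, 1, -2.1, 1.5, -0.7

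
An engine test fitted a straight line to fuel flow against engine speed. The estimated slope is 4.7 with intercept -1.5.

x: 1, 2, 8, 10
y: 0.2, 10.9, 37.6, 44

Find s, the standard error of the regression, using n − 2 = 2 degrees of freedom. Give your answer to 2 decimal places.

x=1: ŷ = -1.5 + 4.7·1 = 3.2; r = 0.2 − 3.2 = -3
x=2: ŷ = -1.5 + 4.7·2 = 7.9; r = 10.9 − 7.9 = 3
x=8: ŷ = -1.5 + 4.7·8 = 36.1; r = 37.6 − 36.1 = 1.5
x=10: ŷ = -1.5 + 4.7·10 = 45.5; r = 44 − 45.5 = -1.5
SSE = 9 + 9 + 2.25 + 2.25 = 22.5
s = √(22.5/2) = √11.25 ≈ 3.35

s = 3.35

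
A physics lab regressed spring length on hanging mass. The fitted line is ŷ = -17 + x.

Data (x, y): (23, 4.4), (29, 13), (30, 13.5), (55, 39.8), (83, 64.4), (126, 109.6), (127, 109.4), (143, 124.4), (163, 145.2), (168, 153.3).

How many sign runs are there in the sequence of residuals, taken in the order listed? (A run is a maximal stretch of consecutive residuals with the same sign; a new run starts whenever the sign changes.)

6 runs

x=23: ŷ = -17 + 23 = 6; r = 4.4 − 6 = -1.6
x=29: ŷ = -17 + 29 = 12; r = 13 − 12 = 1
x=30: ŷ = -17 + 30 = 13; r = 13.5 − 13 = 0.5
x=55: ŷ = -17 + 55 = 38; r = 39.8 − 38 = 1.8
x=83: ŷ = -17 + 83 = 66; r = 64.4 − 66 = -1.6
x=126: ŷ = -17 + 126 = 109; r = 109.6 − 109 = 0.6
x=127: ŷ = -17 + 127 = 110; r = 109.4 − 110 = -0.6
x=143: ŷ = -17 + 143 = 126; r = 124.4 − 126 = -1.6
x=163: ŷ = -17 + 163 = 146; r = 145.2 − 146 = -0.8
x=168: ŷ = -17 + 168 = 151; r = 153.3 − 151 = 2.3
Signs: − + + + − + − − − +
Runs: −×1, +×3, −×1, +×1, −×3, +×1 → 6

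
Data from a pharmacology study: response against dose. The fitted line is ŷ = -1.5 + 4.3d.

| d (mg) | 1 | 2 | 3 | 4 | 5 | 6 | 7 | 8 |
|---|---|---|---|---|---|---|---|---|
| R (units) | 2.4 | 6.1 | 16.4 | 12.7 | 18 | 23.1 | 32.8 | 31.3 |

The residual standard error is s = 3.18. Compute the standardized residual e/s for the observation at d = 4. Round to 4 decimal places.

ŷ = -1.5 + 4.3·4 = 15.7
e = 12.7 − 15.7 = -3
e/s = -3 / 3.18 = -0.9434

-0.9434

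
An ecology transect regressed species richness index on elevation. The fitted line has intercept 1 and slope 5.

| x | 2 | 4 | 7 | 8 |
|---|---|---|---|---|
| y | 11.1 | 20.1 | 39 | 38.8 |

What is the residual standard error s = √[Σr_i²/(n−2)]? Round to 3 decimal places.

s = 2.707

x=2: ŷ = 1 + 5·2 = 11; r = 11.1 − 11 = 0.1
x=4: ŷ = 1 + 5·4 = 21; r = 20.1 − 21 = -0.9
x=7: ŷ = 1 + 5·7 = 36; r = 39 − 36 = 3
x=8: ŷ = 1 + 5·8 = 41; r = 38.8 − 41 = -2.2
SSE = 0.01 + 0.81 + 9 + 4.84 = 14.66
s = √(14.66/2) = √7.33 ≈ 2.707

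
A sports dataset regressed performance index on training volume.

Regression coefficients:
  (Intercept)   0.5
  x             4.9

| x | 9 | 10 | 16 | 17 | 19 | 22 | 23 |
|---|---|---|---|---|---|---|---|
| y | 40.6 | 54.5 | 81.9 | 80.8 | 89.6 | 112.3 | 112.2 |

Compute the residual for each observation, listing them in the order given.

x=9: ŷ = 0.5 + 4.9·9 = 44.6; e = 40.6 − 44.6 = -4
x=10: ŷ = 0.5 + 4.9·10 = 49.5; e = 54.5 − 49.5 = 5
x=16: ŷ = 0.5 + 4.9·16 = 78.9; e = 81.9 − 78.9 = 3
x=17: ŷ = 0.5 + 4.9·17 = 83.8; e = 80.8 − 83.8 = -3
x=19: ŷ = 0.5 + 4.9·19 = 93.6; e = 89.6 − 93.6 = -4
x=22: ŷ = 0.5 + 4.9·22 = 108.3; e = 112.3 − 108.3 = 4
x=23: ŷ = 0.5 + 4.9·23 = 113.2; e = 112.2 − 113.2 = -1

-4, 5, 3, -3, -4, 4, -1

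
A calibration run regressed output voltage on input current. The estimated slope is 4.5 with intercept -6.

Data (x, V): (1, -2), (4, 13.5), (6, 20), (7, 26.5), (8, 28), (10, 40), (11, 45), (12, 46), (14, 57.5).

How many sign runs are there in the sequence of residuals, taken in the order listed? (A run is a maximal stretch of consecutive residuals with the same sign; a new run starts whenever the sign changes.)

x=1: V̂ = -6 + 4.5·1 = -1.5; r = -2 − (-1.5) = -0.5
x=4: V̂ = -6 + 4.5·4 = 12; r = 13.5 − 12 = 1.5
x=6: V̂ = -6 + 4.5·6 = 21; r = 20 − 21 = -1
x=7: V̂ = -6 + 4.5·7 = 25.5; r = 26.5 − 25.5 = 1
x=8: V̂ = -6 + 4.5·8 = 30; r = 28 − 30 = -2
x=10: V̂ = -6 + 4.5·10 = 39; r = 40 − 39 = 1
x=11: V̂ = -6 + 4.5·11 = 43.5; r = 45 − 43.5 = 1.5
x=12: V̂ = -6 + 4.5·12 = 48; r = 46 − 48 = -2
x=14: V̂ = -6 + 4.5·14 = 57; r = 57.5 − 57 = 0.5
Signs: − + − + − + + − +
Runs: −×1, +×1, −×1, +×1, −×1, +×2, −×1, +×1 → 8

8 runs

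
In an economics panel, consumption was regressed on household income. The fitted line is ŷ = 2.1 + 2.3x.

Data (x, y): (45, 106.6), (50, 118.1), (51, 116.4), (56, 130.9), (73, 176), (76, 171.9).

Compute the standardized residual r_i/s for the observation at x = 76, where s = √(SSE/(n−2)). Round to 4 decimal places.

-1.1785

x=45: ŷ = 2.1 + 2.3·45 = 105.6; r = 106.6 − 105.6 = 1
x=50: ŷ = 2.1 + 2.3·50 = 117.1; r = 118.1 − 117.1 = 1
x=51: ŷ = 2.1 + 2.3·51 = 119.4; r = 116.4 − 119.4 = -3
x=56: ŷ = 2.1 + 2.3·56 = 130.9; r = 130.9 − 130.9 = 0
x=73: ŷ = 2.1 + 2.3·73 = 170; r = 176 − 170 = 6
x=76: ŷ = 2.1 + 2.3·76 = 176.9; r = 171.9 − 176.9 = -5
SSE = 1 + 1 + 9 + 0 + 36 + 25 = 72
s = √(72/4) = 4.24264
r/s = -5 / 4.24264 = -1.1785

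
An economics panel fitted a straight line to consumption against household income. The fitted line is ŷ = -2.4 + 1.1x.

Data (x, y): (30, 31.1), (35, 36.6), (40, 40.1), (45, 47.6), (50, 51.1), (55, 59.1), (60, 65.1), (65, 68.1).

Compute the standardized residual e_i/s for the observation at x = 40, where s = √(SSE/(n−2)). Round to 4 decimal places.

x=30: ŷ = -2.4 + 1.1·30 = 30.6; e = 31.1 − 30.6 = 0.5
x=35: ŷ = -2.4 + 1.1·35 = 36.1; e = 36.6 − 36.1 = 0.5
x=40: ŷ = -2.4 + 1.1·40 = 41.6; e = 40.1 − 41.6 = -1.5
x=45: ŷ = -2.4 + 1.1·45 = 47.1; e = 47.6 − 47.1 = 0.5
x=50: ŷ = -2.4 + 1.1·50 = 52.6; e = 51.1 − 52.6 = -1.5
x=55: ŷ = -2.4 + 1.1·55 = 58.1; e = 59.1 − 58.1 = 1
x=60: ŷ = -2.4 + 1.1·60 = 63.6; e = 65.1 − 63.6 = 1.5
x=65: ŷ = -2.4 + 1.1·65 = 69.1; e = 68.1 − 69.1 = -1
SSE = 0.25 + 0.25 + 2.25 + 0.25 + 2.25 + 1 + 2.25 + 1 = 9.5
s = √(9.5/6) = 1.25831
e/s = -1.5 / 1.25831 = -1.1921

-1.1921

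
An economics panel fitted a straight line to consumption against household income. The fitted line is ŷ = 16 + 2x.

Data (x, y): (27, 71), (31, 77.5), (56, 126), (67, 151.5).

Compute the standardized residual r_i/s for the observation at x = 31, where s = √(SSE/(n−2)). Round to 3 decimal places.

x=27: ŷ = 16 + 2·27 = 70; r = 71 − 70 = 1
x=31: ŷ = 16 + 2·31 = 78; r = 77.5 − 78 = -0.5
x=56: ŷ = 16 + 2·56 = 128; r = 126 − 128 = -2
x=67: ŷ = 16 + 2·67 = 150; r = 151.5 − 150 = 1.5
SSE = 1 + 0.25 + 4 + 2.25 = 7.5
s = √(7.5/2) = 1.93649
r/s = -0.5 / 1.93649 = -0.258

-0.258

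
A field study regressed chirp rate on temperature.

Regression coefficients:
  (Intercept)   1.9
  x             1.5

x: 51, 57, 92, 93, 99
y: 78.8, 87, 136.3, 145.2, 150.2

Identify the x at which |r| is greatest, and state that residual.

x=51: ŷ = 1.9 + 1.5·51 = 78.4; r = 78.8 − 78.4 = 0.4
x=57: ŷ = 1.9 + 1.5·57 = 87.4; r = 87 − 87.4 = -0.4
x=92: ŷ = 1.9 + 1.5·92 = 139.9; r = 136.3 − 139.9 = -3.6
x=93: ŷ = 1.9 + 1.5·93 = 141.4; r = 145.2 − 141.4 = 3.8
x=99: ŷ = 1.9 + 1.5·99 = 150.4; r = 150.2 − 150.4 = -0.2
Largest |r| is 3.8 at x = 93, residual 3.8.

x = 93, r = 3.8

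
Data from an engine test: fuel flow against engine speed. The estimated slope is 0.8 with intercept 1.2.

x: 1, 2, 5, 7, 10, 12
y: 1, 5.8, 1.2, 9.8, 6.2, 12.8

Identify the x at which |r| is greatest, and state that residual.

x = 5, r = -4

x=1: ŷ = 1.2 + 0.8·1 = 2; r = 1 − 2 = -1
x=2: ŷ = 1.2 + 0.8·2 = 2.8; r = 5.8 − 2.8 = 3
x=5: ŷ = 1.2 + 0.8·5 = 5.2; r = 1.2 − 5.2 = -4
x=7: ŷ = 1.2 + 0.8·7 = 6.8; r = 9.8 − 6.8 = 3
x=10: ŷ = 1.2 + 0.8·10 = 9.2; r = 6.2 − 9.2 = -3
x=12: ŷ = 1.2 + 0.8·12 = 10.8; r = 12.8 − 10.8 = 2
Largest |r| is 4 at x = 5, residual -4.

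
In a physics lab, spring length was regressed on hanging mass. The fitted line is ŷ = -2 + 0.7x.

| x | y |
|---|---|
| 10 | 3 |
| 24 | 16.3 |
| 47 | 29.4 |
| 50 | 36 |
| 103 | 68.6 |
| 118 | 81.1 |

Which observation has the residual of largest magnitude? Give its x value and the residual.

x = 50, r = 3

x=10: ŷ = -2 + 0.7·10 = 5; r = 3 − 5 = -2
x=24: ŷ = -2 + 0.7·24 = 14.8; r = 16.3 − 14.8 = 1.5
x=47: ŷ = -2 + 0.7·47 = 30.9; r = 29.4 − 30.9 = -1.5
x=50: ŷ = -2 + 0.7·50 = 33; r = 36 − 33 = 3
x=103: ŷ = -2 + 0.7·103 = 70.1; r = 68.6 − 70.1 = -1.5
x=118: ŷ = -2 + 0.7·118 = 80.6; r = 81.1 − 80.6 = 0.5
Largest |r| is 3 at x = 50, residual 3.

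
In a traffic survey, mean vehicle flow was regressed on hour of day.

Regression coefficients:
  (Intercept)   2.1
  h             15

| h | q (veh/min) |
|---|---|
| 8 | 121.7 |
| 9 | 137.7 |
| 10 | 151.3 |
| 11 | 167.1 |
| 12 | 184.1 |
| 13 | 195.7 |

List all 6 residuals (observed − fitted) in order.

h=8: q̂ = 2.1 + 15·8 = 122.1; e = 121.7 − 122.1 = -0.4
h=9: q̂ = 2.1 + 15·9 = 137.1; e = 137.7 − 137.1 = 0.6
h=10: q̂ = 2.1 + 15·10 = 152.1; e = 151.3 − 152.1 = -0.8
h=11: q̂ = 2.1 + 15·11 = 167.1; e = 167.1 − 167.1 = 0
h=12: q̂ = 2.1 + 15·12 = 182.1; e = 184.1 − 182.1 = 2
h=13: q̂ = 2.1 + 15·13 = 197.1; e = 195.7 − 197.1 = -1.4

-0.4, 0.6, -0.8, 0, 2, -1.4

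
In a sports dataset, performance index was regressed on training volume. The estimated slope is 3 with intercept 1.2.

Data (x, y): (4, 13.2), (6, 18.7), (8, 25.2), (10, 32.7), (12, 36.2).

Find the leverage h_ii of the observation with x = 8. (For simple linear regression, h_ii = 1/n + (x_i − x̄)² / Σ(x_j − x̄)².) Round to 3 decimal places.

x̄ = (4 + 6 + 8 + 10 + 12)/5 = 8
Σ(x − x̄)² = 16 + 4 + 0 + 4 + 16 = 40
h = 1/5 + (0)²/40 = 0.2 + 0 = 0.200

h = 0.200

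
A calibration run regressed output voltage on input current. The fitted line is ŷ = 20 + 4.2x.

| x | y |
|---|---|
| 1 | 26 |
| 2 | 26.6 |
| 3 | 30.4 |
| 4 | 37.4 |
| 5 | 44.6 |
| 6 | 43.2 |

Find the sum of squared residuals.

x=1: ŷ = 20 + 4.2·1 = 24.2; e = 26 − 24.2 = 1.8
x=2: ŷ = 20 + 4.2·2 = 28.4; e = 26.6 − 28.4 = -1.8
x=3: ŷ = 20 + 4.2·3 = 32.6; e = 30.4 − 32.6 = -2.2
x=4: ŷ = 20 + 4.2·4 = 36.8; e = 37.4 − 36.8 = 0.6
x=5: ŷ = 20 + 4.2·5 = 41; e = 44.6 − 41 = 3.6
x=6: ŷ = 20 + 4.2·6 = 45.2; e = 43.2 − 45.2 = -2
SSE = 3.24 + 3.24 + 4.84 + 0.36 + 12.96 + 4 = 28.64

SSE = 28.64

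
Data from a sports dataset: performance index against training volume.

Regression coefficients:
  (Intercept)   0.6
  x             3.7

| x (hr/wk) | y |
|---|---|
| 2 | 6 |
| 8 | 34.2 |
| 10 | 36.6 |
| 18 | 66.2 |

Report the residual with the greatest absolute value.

r = 4

x=2: ŷ = 0.6 + 3.7·2 = 8; r = 6 − 8 = -2
x=8: ŷ = 0.6 + 3.7·8 = 30.2; r = 34.2 − 30.2 = 4
x=10: ŷ = 0.6 + 3.7·10 = 37.6; r = 36.6 − 37.6 = -1
x=18: ŷ = 0.6 + 3.7·18 = 67.2; r = 66.2 − 67.2 = -1
Largest |r| is 4 at x = 8, residual 4.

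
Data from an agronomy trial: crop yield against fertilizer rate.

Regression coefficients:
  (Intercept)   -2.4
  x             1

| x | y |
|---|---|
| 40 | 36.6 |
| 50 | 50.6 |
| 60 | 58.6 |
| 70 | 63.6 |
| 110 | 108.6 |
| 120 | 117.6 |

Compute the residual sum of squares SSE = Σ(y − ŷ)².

SSE = 28

x=40: ŷ = -2.4 + 40 = 37.6; e = 36.6 − 37.6 = -1
x=50: ŷ = -2.4 + 50 = 47.6; e = 50.6 − 47.6 = 3
x=60: ŷ = -2.4 + 60 = 57.6; e = 58.6 − 57.6 = 1
x=70: ŷ = -2.4 + 70 = 67.6; e = 63.6 − 67.6 = -4
x=110: ŷ = -2.4 + 110 = 107.6; e = 108.6 − 107.6 = 1
x=120: ŷ = -2.4 + 120 = 117.6; e = 117.6 − 117.6 = 0
SSE = 1 + 9 + 1 + 16 + 1 + 0 = 28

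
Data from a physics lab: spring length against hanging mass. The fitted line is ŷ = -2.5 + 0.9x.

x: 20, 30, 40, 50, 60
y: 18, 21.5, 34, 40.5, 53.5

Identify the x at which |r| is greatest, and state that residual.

x = 30, r = -3

x=20: ŷ = -2.5 + 0.9·20 = 15.5; r = 18 − 15.5 = 2.5
x=30: ŷ = -2.5 + 0.9·30 = 24.5; r = 21.5 − 24.5 = -3
x=40: ŷ = -2.5 + 0.9·40 = 33.5; r = 34 − 33.5 = 0.5
x=50: ŷ = -2.5 + 0.9·50 = 42.5; r = 40.5 − 42.5 = -2
x=60: ŷ = -2.5 + 0.9·60 = 51.5; r = 53.5 − 51.5 = 2
Largest |r| is 3 at x = 30, residual -3.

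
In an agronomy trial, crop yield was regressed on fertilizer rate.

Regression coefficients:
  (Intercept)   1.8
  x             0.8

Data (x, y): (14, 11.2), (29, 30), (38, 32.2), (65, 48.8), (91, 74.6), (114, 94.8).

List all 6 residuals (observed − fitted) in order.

x=14: ŷ = 1.8 + 0.8·14 = 13; e = 11.2 − 13 = -1.8
x=29: ŷ = 1.8 + 0.8·29 = 25; e = 30 − 25 = 5
x=38: ŷ = 1.8 + 0.8·38 = 32.2; e = 32.2 − 32.2 = 0
x=65: ŷ = 1.8 + 0.8·65 = 53.8; e = 48.8 − 53.8 = -5
x=91: ŷ = 1.8 + 0.8·91 = 74.6; e = 74.6 − 74.6 = 0
x=114: ŷ = 1.8 + 0.8·114 = 93; e = 94.8 − 93 = 1.8

-1.8, 5, 0, -5, 0, 1.8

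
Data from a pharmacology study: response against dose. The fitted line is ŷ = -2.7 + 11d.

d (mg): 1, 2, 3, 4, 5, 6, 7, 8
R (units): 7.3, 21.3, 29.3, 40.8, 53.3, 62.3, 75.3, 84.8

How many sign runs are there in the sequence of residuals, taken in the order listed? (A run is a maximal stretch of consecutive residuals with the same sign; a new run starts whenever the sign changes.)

7 runs

d=1: ŷ = -2.7 + 11·1 = 8.3; e = 7.3 − 8.3 = -1
d=2: ŷ = -2.7 + 11·2 = 19.3; e = 21.3 − 19.3 = 2
d=3: ŷ = -2.7 + 11·3 = 30.3; e = 29.3 − 30.3 = -1
d=4: ŷ = -2.7 + 11·4 = 41.3; e = 40.8 − 41.3 = -0.5
d=5: ŷ = -2.7 + 11·5 = 52.3; e = 53.3 − 52.3 = 1
d=6: ŷ = -2.7 + 11·6 = 63.3; e = 62.3 − 63.3 = -1
d=7: ŷ = -2.7 + 11·7 = 74.3; e = 75.3 − 74.3 = 1
d=8: ŷ = -2.7 + 11·8 = 85.3; e = 84.8 − 85.3 = -0.5
Signs: − + − − + − + −
Runs: −×1, +×1, −×2, +×1, −×1, +×1, −×1 → 7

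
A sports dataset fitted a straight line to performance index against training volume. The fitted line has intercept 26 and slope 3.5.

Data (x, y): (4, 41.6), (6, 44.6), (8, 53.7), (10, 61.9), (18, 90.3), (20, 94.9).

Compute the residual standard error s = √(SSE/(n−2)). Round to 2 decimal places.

s = 1.74

x=4: ŷ = 26 + 3.5·4 = 40; r = 41.6 − 40 = 1.6
x=6: ŷ = 26 + 3.5·6 = 47; r = 44.6 − 47 = -2.4
x=8: ŷ = 26 + 3.5·8 = 54; r = 53.7 − 54 = -0.3
x=10: ŷ = 26 + 3.5·10 = 61; r = 61.9 − 61 = 0.9
x=18: ŷ = 26 + 3.5·18 = 89; r = 90.3 − 89 = 1.3
x=20: ŷ = 26 + 3.5·20 = 96; r = 94.9 − 96 = -1.1
SSE = 2.56 + 5.76 + 0.09 + 0.81 + 1.69 + 1.21 = 12.12
s = √(12.12/4) = √3.03 ≈ 1.74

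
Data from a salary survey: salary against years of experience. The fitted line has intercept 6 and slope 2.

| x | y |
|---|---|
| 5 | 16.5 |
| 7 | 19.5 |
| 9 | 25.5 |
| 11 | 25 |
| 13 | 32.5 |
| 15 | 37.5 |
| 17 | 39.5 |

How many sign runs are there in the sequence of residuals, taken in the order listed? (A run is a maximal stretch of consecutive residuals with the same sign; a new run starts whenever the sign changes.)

x=5: ŷ = 6 + 2·5 = 16; e = 16.5 − 16 = 0.5
x=7: ŷ = 6 + 2·7 = 20; e = 19.5 − 20 = -0.5
x=9: ŷ = 6 + 2·9 = 24; e = 25.5 − 24 = 1.5
x=11: ŷ = 6 + 2·11 = 28; e = 25 − 28 = -3
x=13: ŷ = 6 + 2·13 = 32; e = 32.5 − 32 = 0.5
x=15: ŷ = 6 + 2·15 = 36; e = 37.5 − 36 = 1.5
x=17: ŷ = 6 + 2·17 = 40; e = 39.5 − 40 = -0.5
Signs: + − + − + + −
Runs: +×1, −×1, +×1, −×1, +×2, −×1 → 6

6 runs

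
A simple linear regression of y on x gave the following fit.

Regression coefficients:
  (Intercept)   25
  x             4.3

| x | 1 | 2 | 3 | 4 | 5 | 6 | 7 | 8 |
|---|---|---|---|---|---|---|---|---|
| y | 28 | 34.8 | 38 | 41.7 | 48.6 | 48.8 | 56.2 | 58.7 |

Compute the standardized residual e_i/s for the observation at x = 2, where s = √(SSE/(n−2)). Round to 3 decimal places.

x=1: ŷ = 25 + 4.3·1 = 29.3; e = 28 − 29.3 = -1.3
x=2: ŷ = 25 + 4.3·2 = 33.6; e = 34.8 − 33.6 = 1.2
x=3: ŷ = 25 + 4.3·3 = 37.9; e = 38 − 37.9 = 0.1
x=4: ŷ = 25 + 4.3·4 = 42.2; e = 41.7 − 42.2 = -0.5
x=5: ŷ = 25 + 4.3·5 = 46.5; e = 48.6 − 46.5 = 2.1
x=6: ŷ = 25 + 4.3·6 = 50.8; e = 48.8 − 50.8 = -2
x=7: ŷ = 25 + 4.3·7 = 55.1; e = 56.2 − 55.1 = 1.1
x=8: ŷ = 25 + 4.3·8 = 59.4; e = 58.7 − 59.4 = -0.7
SSE = 1.69 + 1.44 + 0.01 + 0.25 + 4.41 + 4 + 1.21 + 0.49 = 13.5
s = √(13.5/6) = 1.5
e/s = 1.2 / 1.5 = 0.800

0.800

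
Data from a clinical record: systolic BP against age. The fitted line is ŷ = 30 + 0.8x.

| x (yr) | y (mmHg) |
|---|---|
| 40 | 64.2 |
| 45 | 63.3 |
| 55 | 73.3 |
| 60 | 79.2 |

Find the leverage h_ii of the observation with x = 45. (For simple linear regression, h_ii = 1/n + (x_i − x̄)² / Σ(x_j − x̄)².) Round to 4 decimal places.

h = 0.3500

x̄ = (40 + 45 + 55 + 60)/4 = 50
Σ(x − x̄)² = 100 + 25 + 25 + 100 = 250
h = 1/4 + (-5)²/250 = 0.25 + 0.1 = 0.3500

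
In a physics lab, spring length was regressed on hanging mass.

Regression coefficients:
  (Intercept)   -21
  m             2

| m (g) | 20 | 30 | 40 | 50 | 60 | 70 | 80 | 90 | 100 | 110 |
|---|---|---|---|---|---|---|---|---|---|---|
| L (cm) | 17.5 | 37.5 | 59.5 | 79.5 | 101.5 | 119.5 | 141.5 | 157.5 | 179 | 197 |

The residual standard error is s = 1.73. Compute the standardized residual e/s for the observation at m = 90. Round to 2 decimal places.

-0.87

ŷ = -21 + 2·90 = 159
e = 157.5 − 159 = -1.5
e/s = -1.5 / 1.73 = -0.87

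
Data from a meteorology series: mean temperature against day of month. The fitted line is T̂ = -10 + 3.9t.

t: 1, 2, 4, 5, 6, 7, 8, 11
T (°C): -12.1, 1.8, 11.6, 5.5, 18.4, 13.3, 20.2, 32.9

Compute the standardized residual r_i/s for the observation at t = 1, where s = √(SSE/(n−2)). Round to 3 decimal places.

-1.216

t=1: T̂ = -10 + 3.9·1 = -6.1; r = -12.1 − (-6.1) = -6
t=2: T̂ = -10 + 3.9·2 = -2.2; r = 1.8 − (-2.2) = 4
t=4: T̂ = -10 + 3.9·4 = 5.6; r = 11.6 − 5.6 = 6
t=5: T̂ = -10 + 3.9·5 = 9.5; r = 5.5 − 9.5 = -4
t=6: T̂ = -10 + 3.9·6 = 13.4; r = 18.4 − 13.4 = 5
t=7: T̂ = -10 + 3.9·7 = 17.3; r = 13.3 − 17.3 = -4
t=8: T̂ = -10 + 3.9·8 = 21.2; r = 20.2 − 21.2 = -1
t=11: T̂ = -10 + 3.9·11 = 32.9; r = 32.9 − 32.9 = 0
SSE = 36 + 16 + 36 + 16 + 25 + 16 + 1 + 0 = 146
s = √(146/6) = 4.93288
r/s = -6 / 4.93288 = -1.216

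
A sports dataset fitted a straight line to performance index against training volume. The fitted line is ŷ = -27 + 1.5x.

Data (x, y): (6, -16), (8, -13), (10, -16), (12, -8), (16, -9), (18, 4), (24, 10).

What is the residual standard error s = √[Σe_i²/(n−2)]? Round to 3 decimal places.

s = 3.950

x=6: ŷ = -27 + 1.5·6 = -18; e = -16 − (-18) = 2
x=8: ŷ = -27 + 1.5·8 = -15; e = -13 − (-15) = 2
x=10: ŷ = -27 + 1.5·10 = -12; e = -16 − (-12) = -4
x=12: ŷ = -27 + 1.5·12 = -9; e = -8 − (-9) = 1
x=16: ŷ = -27 + 1.5·16 = -3; e = -9 − (-3) = -6
x=18: ŷ = -27 + 1.5·18 = 0; e = 4 − 0 = 4
x=24: ŷ = -27 + 1.5·24 = 9; e = 10 − 9 = 1
SSE = 4 + 4 + 16 + 1 + 36 + 16 + 1 = 78
s = √(78/5) = √15.6 ≈ 3.950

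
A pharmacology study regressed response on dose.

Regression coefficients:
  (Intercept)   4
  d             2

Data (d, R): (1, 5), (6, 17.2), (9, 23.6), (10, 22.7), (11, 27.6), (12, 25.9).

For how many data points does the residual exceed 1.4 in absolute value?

3

d=1: ŷ = 4 + 2·1 = 6; e = 5 − 6 = -1
d=6: ŷ = 4 + 2·6 = 16; e = 17.2 − 16 = 1.2
d=9: ŷ = 4 + 2·9 = 22; e = 23.6 − 22 = 1.6
d=10: ŷ = 4 + 2·10 = 24; e = 22.7 − 24 = -1.3
d=11: ŷ = 4 + 2·11 = 26; e = 27.6 − 26 = 1.6
d=12: ŷ = 4 + 2·12 = 28; e = 25.9 − 28 = -2.1
|e| > 1.4: d=9 (|e|=1.6), d=11 (|e|=1.6), d=12 (|e|=2.1) → 3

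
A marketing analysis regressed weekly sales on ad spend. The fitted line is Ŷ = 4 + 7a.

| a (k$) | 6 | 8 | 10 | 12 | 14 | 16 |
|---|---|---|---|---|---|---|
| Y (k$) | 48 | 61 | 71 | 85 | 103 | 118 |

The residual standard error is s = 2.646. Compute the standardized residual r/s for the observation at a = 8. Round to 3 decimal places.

0.378

Ŷ = 4 + 7·8 = 60
r = 61 − 60 = 1
r/s = 1 / 2.646 = 0.378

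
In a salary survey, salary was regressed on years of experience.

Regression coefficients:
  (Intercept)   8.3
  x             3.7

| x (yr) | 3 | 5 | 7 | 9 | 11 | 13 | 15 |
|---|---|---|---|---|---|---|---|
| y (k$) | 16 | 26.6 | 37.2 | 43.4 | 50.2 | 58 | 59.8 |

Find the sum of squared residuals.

x=3: ŷ = 8.3 + 3.7·3 = 19.4; r = 16 − 19.4 = -3.4
x=5: ŷ = 8.3 + 3.7·5 = 26.8; r = 26.6 − 26.8 = -0.2
x=7: ŷ = 8.3 + 3.7·7 = 34.2; r = 37.2 − 34.2 = 3
x=9: ŷ = 8.3 + 3.7·9 = 41.6; r = 43.4 − 41.6 = 1.8
x=11: ŷ = 8.3 + 3.7·11 = 49; r = 50.2 − 49 = 1.2
x=13: ŷ = 8.3 + 3.7·13 = 56.4; r = 58 − 56.4 = 1.6
x=15: ŷ = 8.3 + 3.7·15 = 63.8; r = 59.8 − 63.8 = -4
SSE = 11.56 + 0.04 + 9 + 3.24 + 1.44 + 2.56 + 16 = 43.84

SSE = 43.84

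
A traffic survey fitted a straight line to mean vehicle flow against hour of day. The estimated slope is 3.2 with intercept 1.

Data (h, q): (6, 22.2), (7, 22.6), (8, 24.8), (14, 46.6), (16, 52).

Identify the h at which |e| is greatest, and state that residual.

h=6: q̂ = 1 + 3.2·6 = 20.2; e = 22.2 − 20.2 = 2
h=7: q̂ = 1 + 3.2·7 = 23.4; e = 22.6 − 23.4 = -0.8
h=8: q̂ = 1 + 3.2·8 = 26.6; e = 24.8 − 26.6 = -1.8
h=14: q̂ = 1 + 3.2·14 = 45.8; e = 46.6 − 45.8 = 0.8
h=16: q̂ = 1 + 3.2·16 = 52.2; e = 52 − 52.2 = -0.2
Largest |e| is 2 at h = 6, residual 2.

h = 6, e = 2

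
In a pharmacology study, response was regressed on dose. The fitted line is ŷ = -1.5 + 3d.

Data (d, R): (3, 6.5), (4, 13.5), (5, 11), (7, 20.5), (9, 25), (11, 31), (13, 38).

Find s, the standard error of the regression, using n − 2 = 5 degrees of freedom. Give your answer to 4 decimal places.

d=3: ŷ = -1.5 + 3·3 = 7.5; e = 6.5 − 7.5 = -1
d=4: ŷ = -1.5 + 3·4 = 10.5; e = 13.5 − 10.5 = 3
d=5: ŷ = -1.5 + 3·5 = 13.5; e = 11 − 13.5 = -2.5
d=7: ŷ = -1.5 + 3·7 = 19.5; e = 20.5 − 19.5 = 1
d=9: ŷ = -1.5 + 3·9 = 25.5; e = 25 − 25.5 = -0.5
d=11: ŷ = -1.5 + 3·11 = 31.5; e = 31 − 31.5 = -0.5
d=13: ŷ = -1.5 + 3·13 = 37.5; e = 38 − 37.5 = 0.5
SSE = 1 + 9 + 6.25 + 1 + 0.25 + 0.25 + 0.25 = 18
s = √(18/5) = √3.6 ≈ 1.8974

s = 1.8974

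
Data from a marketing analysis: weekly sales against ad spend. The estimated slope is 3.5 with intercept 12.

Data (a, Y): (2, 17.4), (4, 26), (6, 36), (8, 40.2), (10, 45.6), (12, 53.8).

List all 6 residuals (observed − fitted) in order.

-1.6, 0, 3, 0.2, -1.4, -0.2

a=2: ŷ = 12 + 3.5·2 = 19; e = 17.4 − 19 = -1.6
a=4: ŷ = 12 + 3.5·4 = 26; e = 26 − 26 = 0
a=6: ŷ = 12 + 3.5·6 = 33; e = 36 − 33 = 3
a=8: ŷ = 12 + 3.5·8 = 40; e = 40.2 − 40 = 0.2
a=10: ŷ = 12 + 3.5·10 = 47; e = 45.6 − 47 = -1.4
a=12: ŷ = 12 + 3.5·12 = 54; e = 53.8 − 54 = -0.2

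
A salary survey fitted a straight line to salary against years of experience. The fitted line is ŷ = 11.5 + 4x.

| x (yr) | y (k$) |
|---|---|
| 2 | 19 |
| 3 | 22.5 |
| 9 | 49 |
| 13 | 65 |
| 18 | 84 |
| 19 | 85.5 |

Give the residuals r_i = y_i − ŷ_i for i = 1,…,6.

x=2: ŷ = 11.5 + 4·2 = 19.5; r = 19 − 19.5 = -0.5
x=3: ŷ = 11.5 + 4·3 = 23.5; r = 22.5 − 23.5 = -1
x=9: ŷ = 11.5 + 4·9 = 47.5; r = 49 − 47.5 = 1.5
x=13: ŷ = 11.5 + 4·13 = 63.5; r = 65 − 63.5 = 1.5
x=18: ŷ = 11.5 + 4·18 = 83.5; r = 84 − 83.5 = 0.5
x=19: ŷ = 11.5 + 4·19 = 87.5; r = 85.5 − 87.5 = -2

-0.5, -1, 1.5, 1.5, 0.5, -2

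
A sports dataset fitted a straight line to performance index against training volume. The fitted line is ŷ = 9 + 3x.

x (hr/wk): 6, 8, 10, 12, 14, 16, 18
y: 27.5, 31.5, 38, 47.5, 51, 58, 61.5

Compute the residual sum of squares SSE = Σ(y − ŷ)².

x=6: ŷ = 9 + 3·6 = 27; e = 27.5 − 27 = 0.5
x=8: ŷ = 9 + 3·8 = 33; e = 31.5 − 33 = -1.5
x=10: ŷ = 9 + 3·10 = 39; e = 38 − 39 = -1
x=12: ŷ = 9 + 3·12 = 45; e = 47.5 − 45 = 2.5
x=14: ŷ = 9 + 3·14 = 51; e = 51 − 51 = 0
x=16: ŷ = 9 + 3·16 = 57; e = 58 − 57 = 1
x=18: ŷ = 9 + 3·18 = 63; e = 61.5 − 63 = -1.5
SSE = 0.25 + 2.25 + 1 + 6.25 + 0 + 1 + 2.25 = 13

SSE = 13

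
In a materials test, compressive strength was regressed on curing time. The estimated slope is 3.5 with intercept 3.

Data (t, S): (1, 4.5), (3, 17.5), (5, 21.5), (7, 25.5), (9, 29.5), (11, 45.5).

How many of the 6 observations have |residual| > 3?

3

t=1: ŷ = 3 + 3.5·1 = 6.5; e = 4.5 − 6.5 = -2
t=3: ŷ = 3 + 3.5·3 = 13.5; e = 17.5 − 13.5 = 4
t=5: ŷ = 3 + 3.5·5 = 20.5; e = 21.5 − 20.5 = 1
t=7: ŷ = 3 + 3.5·7 = 27.5; e = 25.5 − 27.5 = -2
t=9: ŷ = 3 + 3.5·9 = 34.5; e = 29.5 − 34.5 = -5
t=11: ŷ = 3 + 3.5·11 = 41.5; e = 45.5 − 41.5 = 4
|e| > 3: t=3 (|e|=4), t=9 (|e|=5), t=11 (|e|=4) → 3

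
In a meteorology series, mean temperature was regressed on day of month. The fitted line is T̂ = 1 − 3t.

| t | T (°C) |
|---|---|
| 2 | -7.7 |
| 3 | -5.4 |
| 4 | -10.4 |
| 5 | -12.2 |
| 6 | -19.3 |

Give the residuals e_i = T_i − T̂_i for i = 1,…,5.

t=2: T̂ = 1 − 3·2 = -5; e = -7.7 − (-5) = -2.7
t=3: T̂ = 1 − 3·3 = -8; e = -5.4 − (-8) = 2.6
t=4: T̂ = 1 − 3·4 = -11; e = -10.4 − (-11) = 0.6
t=5: T̂ = 1 − 3·5 = -14; e = -12.2 − (-14) = 1.8
t=6: T̂ = 1 − 3·6 = -17; e = -19.3 − (-17) = -2.3

-2.7, 2.6, 0.6, 1.8, -2.3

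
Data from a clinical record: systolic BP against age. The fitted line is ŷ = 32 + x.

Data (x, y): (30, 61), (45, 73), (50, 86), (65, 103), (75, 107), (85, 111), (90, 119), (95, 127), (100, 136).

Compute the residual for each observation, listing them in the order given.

x=30: ŷ = 32 + 30 = 62; e = 61 − 62 = -1
x=45: ŷ = 32 + 45 = 77; e = 73 − 77 = -4
x=50: ŷ = 32 + 50 = 82; e = 86 − 82 = 4
x=65: ŷ = 32 + 65 = 97; e = 103 − 97 = 6
x=75: ŷ = 32 + 75 = 107; e = 107 − 107 = 0
x=85: ŷ = 32 + 85 = 117; e = 111 − 117 = -6
x=90: ŷ = 32 + 90 = 122; e = 119 − 122 = -3
x=95: ŷ = 32 + 95 = 127; e = 127 − 127 = 0
x=100: ŷ = 32 + 100 = 132; e = 136 − 132 = 4

-1, -4, 4, 6, 0, -6, -3, 0, 4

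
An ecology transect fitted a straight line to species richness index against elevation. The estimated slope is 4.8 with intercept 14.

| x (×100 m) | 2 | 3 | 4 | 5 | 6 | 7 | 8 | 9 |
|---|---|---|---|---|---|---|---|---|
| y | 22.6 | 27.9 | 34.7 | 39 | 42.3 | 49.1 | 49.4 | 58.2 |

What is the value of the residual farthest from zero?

e = -3

x=2: ŷ = 14 + 4.8·2 = 23.6; e = 22.6 − 23.6 = -1
x=3: ŷ = 14 + 4.8·3 = 28.4; e = 27.9 − 28.4 = -0.5
x=4: ŷ = 14 + 4.8·4 = 33.2; e = 34.7 − 33.2 = 1.5
x=5: ŷ = 14 + 4.8·5 = 38; e = 39 − 38 = 1
x=6: ŷ = 14 + 4.8·6 = 42.8; e = 42.3 − 42.8 = -0.5
x=7: ŷ = 14 + 4.8·7 = 47.6; e = 49.1 − 47.6 = 1.5
x=8: ŷ = 14 + 4.8·8 = 52.4; e = 49.4 − 52.4 = -3
x=9: ŷ = 14 + 4.8·9 = 57.2; e = 58.2 − 57.2 = 1
Largest |e| is 3 at x = 8, residual -3.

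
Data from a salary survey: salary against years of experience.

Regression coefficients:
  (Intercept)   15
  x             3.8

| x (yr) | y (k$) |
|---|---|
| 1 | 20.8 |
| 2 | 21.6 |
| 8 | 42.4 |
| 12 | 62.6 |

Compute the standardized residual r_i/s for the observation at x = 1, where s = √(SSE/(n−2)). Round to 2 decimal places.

x=1: ŷ = 15 + 3.8·1 = 18.8; r = 20.8 − 18.8 = 2
x=2: ŷ = 15 + 3.8·2 = 22.6; r = 21.6 − 22.6 = -1
x=8: ŷ = 15 + 3.8·8 = 45.4; r = 42.4 − 45.4 = -3
x=12: ŷ = 15 + 3.8·12 = 60.6; r = 62.6 − 60.6 = 2
SSE = 4 + 1 + 9 + 4 = 18
s = √(18/2) = 3
r/s = 2 / 3 = 0.67

0.67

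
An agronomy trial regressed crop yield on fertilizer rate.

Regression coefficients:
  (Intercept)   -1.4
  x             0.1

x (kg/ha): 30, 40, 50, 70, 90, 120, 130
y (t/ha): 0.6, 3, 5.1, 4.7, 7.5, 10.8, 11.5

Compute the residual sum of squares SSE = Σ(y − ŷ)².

x=30: ŷ = -1.4 + 0.1·30 = 1.6; r = 0.6 − 1.6 = -1
x=40: ŷ = -1.4 + 0.1·40 = 2.6; r = 3 − 2.6 = 0.4
x=50: ŷ = -1.4 + 0.1·50 = 3.6; r = 5.1 − 3.6 = 1.5
x=70: ŷ = -1.4 + 0.1·70 = 5.6; r = 4.7 − 5.6 = -0.9
x=90: ŷ = -1.4 + 0.1·90 = 7.6; r = 7.5 − 7.6 = -0.1
x=120: ŷ = -1.4 + 0.1·120 = 10.6; r = 10.8 − 10.6 = 0.2
x=130: ŷ = -1.4 + 0.1·130 = 11.6; r = 11.5 − 11.6 = -0.1
SSE = 1 + 0.16 + 2.25 + 0.81 + 0.01 + 0.04 + 0.01 = 4.28

SSE = 4.28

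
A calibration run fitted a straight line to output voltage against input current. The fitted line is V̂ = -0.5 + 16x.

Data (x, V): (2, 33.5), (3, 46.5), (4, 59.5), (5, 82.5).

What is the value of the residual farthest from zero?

x=2: V̂ = -0.5 + 16·2 = 31.5; r = 33.5 − 31.5 = 2
x=3: V̂ = -0.5 + 16·3 = 47.5; r = 46.5 − 47.5 = -1
x=4: V̂ = -0.5 + 16·4 = 63.5; r = 59.5 − 63.5 = -4
x=5: V̂ = -0.5 + 16·5 = 79.5; r = 82.5 − 79.5 = 3
Largest |r| is 4 at x = 4, residual -4.

r = -4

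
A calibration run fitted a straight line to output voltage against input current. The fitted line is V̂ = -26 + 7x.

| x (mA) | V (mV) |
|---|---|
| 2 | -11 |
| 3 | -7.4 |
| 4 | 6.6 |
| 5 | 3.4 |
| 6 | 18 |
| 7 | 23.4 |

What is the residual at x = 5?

e = -5.6

V̂ = -26 + 7·5 = 9
e = 3.4 − 9 = -5.6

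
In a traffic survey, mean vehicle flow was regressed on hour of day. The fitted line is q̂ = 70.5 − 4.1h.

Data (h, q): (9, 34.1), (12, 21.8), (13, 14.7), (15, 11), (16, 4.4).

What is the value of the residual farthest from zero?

h=9: q̂ = 70.5 − 4.1·9 = 33.6; e = 34.1 − 33.6 = 0.5
h=12: q̂ = 70.5 − 4.1·12 = 21.3; e = 21.8 − 21.3 = 0.5
h=13: q̂ = 70.5 − 4.1·13 = 17.2; e = 14.7 − 17.2 = -2.5
h=15: q̂ = 70.5 − 4.1·15 = 9; e = 11 − 9 = 2
h=16: q̂ = 70.5 − 4.1·16 = 4.9; e = 4.4 − 4.9 = -0.5
Largest |e| is 2.5 at h = 13, residual -2.5.

e = -2.5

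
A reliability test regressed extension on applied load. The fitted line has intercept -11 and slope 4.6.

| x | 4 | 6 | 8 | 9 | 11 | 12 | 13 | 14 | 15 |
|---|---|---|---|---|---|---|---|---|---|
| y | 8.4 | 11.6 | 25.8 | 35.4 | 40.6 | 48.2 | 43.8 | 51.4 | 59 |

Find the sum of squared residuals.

x=4: ŷ = -11 + 4.6·4 = 7.4; e = 8.4 − 7.4 = 1
x=6: ŷ = -11 + 4.6·6 = 16.6; e = 11.6 − 16.6 = -5
x=8: ŷ = -11 + 4.6·8 = 25.8; e = 25.8 − 25.8 = 0
x=9: ŷ = -11 + 4.6·9 = 30.4; e = 35.4 − 30.4 = 5
x=11: ŷ = -11 + 4.6·11 = 39.6; e = 40.6 − 39.6 = 1
x=12: ŷ = -11 + 4.6·12 = 44.2; e = 48.2 − 44.2 = 4
x=13: ŷ = -11 + 4.6·13 = 48.8; e = 43.8 − 48.8 = -5
x=14: ŷ = -11 + 4.6·14 = 53.4; e = 51.4 − 53.4 = -2
x=15: ŷ = -11 + 4.6·15 = 58; e = 59 − 58 = 1
SSE = 1 + 25 + 0 + 25 + 1 + 16 + 25 + 4 + 1 = 98

SSE = 98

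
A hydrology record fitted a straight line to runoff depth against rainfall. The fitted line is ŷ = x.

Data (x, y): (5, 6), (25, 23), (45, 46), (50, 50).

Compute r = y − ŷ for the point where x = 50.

r = 0

ŷ = 50 = 50
r = 50 − 50 = 0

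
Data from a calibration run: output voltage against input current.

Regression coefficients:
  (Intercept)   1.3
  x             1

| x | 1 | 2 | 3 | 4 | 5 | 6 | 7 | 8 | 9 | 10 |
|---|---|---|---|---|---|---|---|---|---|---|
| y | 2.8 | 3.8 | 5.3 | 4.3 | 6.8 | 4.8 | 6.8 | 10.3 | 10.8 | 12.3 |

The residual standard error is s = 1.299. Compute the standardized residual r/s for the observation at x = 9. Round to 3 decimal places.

ŷ = 1.3 + 9 = 10.3
r = 10.8 − 10.3 = 0.5
r/s = 0.5 / 1.299 = 0.385

0.385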